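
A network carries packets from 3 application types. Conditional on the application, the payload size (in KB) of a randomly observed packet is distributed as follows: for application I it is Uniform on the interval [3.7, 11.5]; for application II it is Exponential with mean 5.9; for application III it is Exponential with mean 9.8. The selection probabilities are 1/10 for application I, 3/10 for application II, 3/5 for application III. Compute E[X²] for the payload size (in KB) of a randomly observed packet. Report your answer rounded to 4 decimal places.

For each component E[X²] = Var + (mean)², giving I: 62.83; II: 69.62; III: 192.08.
Overall E[X²] = 0.1·62.83 + 0.3·69.62 + 0.6·192.08 = 142.417.

142.4170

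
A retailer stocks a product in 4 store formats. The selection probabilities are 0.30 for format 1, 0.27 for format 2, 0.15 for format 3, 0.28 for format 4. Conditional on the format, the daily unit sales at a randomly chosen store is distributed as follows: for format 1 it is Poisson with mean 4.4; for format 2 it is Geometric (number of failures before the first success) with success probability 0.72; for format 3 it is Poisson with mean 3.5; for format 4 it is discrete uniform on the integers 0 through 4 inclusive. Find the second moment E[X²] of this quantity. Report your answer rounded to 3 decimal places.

For each component E[X²] = Var + (mean)², giving 1: 23.76; 2: 0.691358; 3: 15.75; 4: 6.
Overall E[X²] = 0.3·23.76 + 0.27·0.691358 + 0.15·15.75 + 0.28·6 = 11.3572.

11.357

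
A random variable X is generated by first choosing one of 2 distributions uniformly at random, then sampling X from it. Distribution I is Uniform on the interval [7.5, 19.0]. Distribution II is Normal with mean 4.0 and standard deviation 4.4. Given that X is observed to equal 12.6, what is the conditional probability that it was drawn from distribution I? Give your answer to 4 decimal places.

0.8663

Likelihoods f(12.6 | ·): I: 0.0869565; II: 0.0134246.
Posterior ∝ prior × likelihood. Numerator for I: 0.5·0.0869565 = 0.0434783.
Normalizing constant: 0.5·0.0869565 + 0.5·0.0134246 = 0.0501906.
P(I | observation) = 0.0434783 / 0.0501906 = 0.866264.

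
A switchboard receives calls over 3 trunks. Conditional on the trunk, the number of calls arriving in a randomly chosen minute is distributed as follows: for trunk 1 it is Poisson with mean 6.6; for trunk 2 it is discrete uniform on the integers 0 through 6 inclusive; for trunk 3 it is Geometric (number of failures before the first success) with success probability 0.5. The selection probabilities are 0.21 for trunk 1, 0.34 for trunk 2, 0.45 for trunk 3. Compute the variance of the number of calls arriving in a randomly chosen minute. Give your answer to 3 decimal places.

Per component, 1: μ=6.6, E[X²]=50.16; 2: μ=3, E[X²]=13; 3: μ=1, E[X²]=3.
E[X] = 0.21·6.6 + 0.34·3 + 0.45·1 = 2.856.
E[X²] = 0.21·50.16 + 0.34·13 + 0.45·3 = 16.3036.
Var(X) = E[X²] − (E[X])² = 16.3036 − 8.15674 = 8.14686.

8.147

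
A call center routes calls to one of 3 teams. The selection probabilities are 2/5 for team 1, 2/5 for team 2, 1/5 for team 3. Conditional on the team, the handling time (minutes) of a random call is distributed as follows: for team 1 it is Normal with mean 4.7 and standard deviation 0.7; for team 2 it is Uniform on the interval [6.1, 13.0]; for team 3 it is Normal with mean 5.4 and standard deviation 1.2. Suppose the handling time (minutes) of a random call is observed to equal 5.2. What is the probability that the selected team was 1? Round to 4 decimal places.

Likelihoods f(5.2 | ·): 1: 0.441593; 2: 0; 3: 0.327866.
Posterior ∝ prior × likelihood. Numerator for 1: 0.4·0.441593 = 0.176637.
Normalizing constant: 0.4·0.441593 + 0.4·0 + 0.2·0.327866 = 0.242211.
P(1 | observation) = 0.176637 / 0.242211 = 0.729272.

0.7293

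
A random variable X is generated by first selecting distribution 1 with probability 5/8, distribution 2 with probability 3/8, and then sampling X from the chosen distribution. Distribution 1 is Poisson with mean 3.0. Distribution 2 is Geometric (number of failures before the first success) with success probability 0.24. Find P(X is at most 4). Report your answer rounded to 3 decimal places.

Conditional on each component, P(X ≤ 4): 1: 0.815263; 2: 0.746447.
By total probability, P(X ≤ 4) = 0.625·0.815263 + 0.375·0.746447 = 0.789457.

0.789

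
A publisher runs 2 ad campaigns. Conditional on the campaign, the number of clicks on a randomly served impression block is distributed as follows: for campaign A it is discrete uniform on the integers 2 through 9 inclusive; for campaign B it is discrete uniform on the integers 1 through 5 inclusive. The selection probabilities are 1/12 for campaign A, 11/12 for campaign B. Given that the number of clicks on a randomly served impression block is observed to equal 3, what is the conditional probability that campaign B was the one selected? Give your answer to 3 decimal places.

Likelihoods P(X=3 | ·): A: 0.125; B: 0.2.
Posterior ∝ prior × likelihood. Numerator for B: 0.916667·0.2 = 0.183333.
Normalizing constant: 0.0833333·0.125 + 0.916667·0.2 = 0.19375.
P(B | observation) = 0.183333 / 0.19375 = 0.946237.

0.946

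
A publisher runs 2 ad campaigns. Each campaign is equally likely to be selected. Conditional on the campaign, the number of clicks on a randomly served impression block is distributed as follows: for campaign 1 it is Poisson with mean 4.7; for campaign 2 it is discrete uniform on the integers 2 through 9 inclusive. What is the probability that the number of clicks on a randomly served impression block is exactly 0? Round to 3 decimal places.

0.005

Conditional on each campaign, P(X = 0): 1: 0.00909528; 2: 0.
By total probability, P(X = 0) = 0.5·0.00909528 + 0.5·0 = 0.00454764.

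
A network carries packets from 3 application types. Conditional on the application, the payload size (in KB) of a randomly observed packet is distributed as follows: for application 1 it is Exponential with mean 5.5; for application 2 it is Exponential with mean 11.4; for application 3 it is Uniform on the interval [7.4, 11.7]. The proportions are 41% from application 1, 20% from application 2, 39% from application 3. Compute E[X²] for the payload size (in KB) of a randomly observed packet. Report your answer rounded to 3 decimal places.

For each component E[X²] = Var + (mean)², giving 1: 60.5; 2: 259.92; 3: 92.7433.
Overall E[X²] = 0.41·60.5 + 0.2·259.92 + 0.39·92.7433 = 112.959.

112.959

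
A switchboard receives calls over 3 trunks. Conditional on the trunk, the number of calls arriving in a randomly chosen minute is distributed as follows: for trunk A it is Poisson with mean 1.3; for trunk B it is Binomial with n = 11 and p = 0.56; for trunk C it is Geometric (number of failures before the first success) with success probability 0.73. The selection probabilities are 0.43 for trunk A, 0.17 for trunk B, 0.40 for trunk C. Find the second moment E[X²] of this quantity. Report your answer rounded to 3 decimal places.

For each component E[X²] = Var + (mean)², giving A: 2.99; B: 40.656; C: 0.64346.
Overall E[X²] = 0.43·2.99 + 0.17·40.656 + 0.4·0.64346 = 8.4546.

8.455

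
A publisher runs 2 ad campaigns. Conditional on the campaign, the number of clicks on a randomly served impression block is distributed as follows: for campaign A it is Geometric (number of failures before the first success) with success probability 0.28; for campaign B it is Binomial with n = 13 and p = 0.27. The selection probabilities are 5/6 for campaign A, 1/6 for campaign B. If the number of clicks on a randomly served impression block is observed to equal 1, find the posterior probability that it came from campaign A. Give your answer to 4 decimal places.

0.9261

Likelihoods P(X=1 | ·): A: 0.2016; B: 0.0803862.
Posterior ∝ prior × likelihood. Numerator for A: 0.833333·0.2016 = 0.168.
Normalizing constant: 0.833333·0.2016 + 0.166667·0.0803862 = 0.181398.
P(A | observation) = 0.168 / 0.181398 = 0.926142.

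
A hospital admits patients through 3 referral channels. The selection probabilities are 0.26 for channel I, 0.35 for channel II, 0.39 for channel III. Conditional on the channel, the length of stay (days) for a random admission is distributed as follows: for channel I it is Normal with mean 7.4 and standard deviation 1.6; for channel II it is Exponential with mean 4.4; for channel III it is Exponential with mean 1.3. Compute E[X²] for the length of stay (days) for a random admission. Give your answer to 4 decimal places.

29.7734

For each component E[X²] = Var + (mean)², giving I: 57.32; II: 38.72; III: 3.38.
Overall E[X²] = 0.26·57.32 + 0.35·38.72 + 0.39·3.38 = 29.7734.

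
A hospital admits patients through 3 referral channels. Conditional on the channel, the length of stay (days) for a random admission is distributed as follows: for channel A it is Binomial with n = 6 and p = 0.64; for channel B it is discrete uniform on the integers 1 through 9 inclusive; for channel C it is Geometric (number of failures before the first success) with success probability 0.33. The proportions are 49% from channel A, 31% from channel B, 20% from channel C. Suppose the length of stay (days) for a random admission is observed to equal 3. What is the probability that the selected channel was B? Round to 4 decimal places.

Likelihoods P(X=3 | ·): A: 0.244612; B: 0.111111; C: 0.0992518.
Posterior ∝ prior × likelihood. Numerator for B: 0.31·0.111111 = 0.0344444.
Normalizing constant: 0.49·0.244612 + 0.31·0.111111 + 0.2·0.0992518 = 0.174155.
P(B | observation) = 0.0344444 / 0.174155 = 0.197781.

0.1978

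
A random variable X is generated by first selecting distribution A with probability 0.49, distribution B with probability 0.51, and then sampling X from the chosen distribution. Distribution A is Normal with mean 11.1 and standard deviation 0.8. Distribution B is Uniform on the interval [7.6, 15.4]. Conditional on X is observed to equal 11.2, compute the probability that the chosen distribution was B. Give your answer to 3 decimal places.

Likelihoods f(11.2 | ·): A: 0.494797; B: 0.128205.
Posterior ∝ prior × likelihood. Numerator for B: 0.51·0.128205 = 0.0653846.
Normalizing constant: 0.49·0.494797 + 0.51·0.128205 = 0.307835.
P(B | observation) = 0.0653846 / 0.307835 = 0.212401.

0.212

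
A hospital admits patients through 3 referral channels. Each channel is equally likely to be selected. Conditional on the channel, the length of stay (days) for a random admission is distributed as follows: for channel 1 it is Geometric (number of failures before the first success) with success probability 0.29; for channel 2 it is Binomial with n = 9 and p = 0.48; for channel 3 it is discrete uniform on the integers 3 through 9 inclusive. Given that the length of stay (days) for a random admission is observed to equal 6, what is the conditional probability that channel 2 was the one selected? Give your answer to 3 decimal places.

0.445

Likelihoods P(X=6 | ·): 1: 0.0371491; 2: 0.144456; 3: 0.142857.
Posterior ∝ prior × likelihood. Numerator for 2: 0.333333·0.144456 = 0.0481521.
Normalizing constant: 0.333333·0.0371491 + 0.333333·0.144456 + 0.333333·0.142857 = 0.108154.
P(2 | observation) = 0.0481521 / 0.108154 = 0.445217.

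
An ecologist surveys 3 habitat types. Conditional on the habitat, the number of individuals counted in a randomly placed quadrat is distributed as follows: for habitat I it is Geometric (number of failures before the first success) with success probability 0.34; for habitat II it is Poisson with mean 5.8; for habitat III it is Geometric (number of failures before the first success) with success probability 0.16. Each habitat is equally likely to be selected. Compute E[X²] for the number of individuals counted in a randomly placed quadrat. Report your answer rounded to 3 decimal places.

For each component E[X²] = Var + (mean)², giving I: 9.47751; II: 39.44; III: 60.375.
Overall E[X²] = 0.333333·9.47751 + 0.333333·39.44 + 0.333333·60.375 = 36.4308.

36.431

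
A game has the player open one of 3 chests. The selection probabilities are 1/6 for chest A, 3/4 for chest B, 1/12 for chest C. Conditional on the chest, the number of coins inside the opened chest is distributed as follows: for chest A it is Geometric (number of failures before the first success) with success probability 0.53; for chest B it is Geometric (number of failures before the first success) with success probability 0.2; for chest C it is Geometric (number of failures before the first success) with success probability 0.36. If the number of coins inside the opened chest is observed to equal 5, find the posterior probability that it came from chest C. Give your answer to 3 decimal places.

0.059

Likelihoods P(X=5 | ·): A: 0.0121553; B: 0.065536; C: 0.0386547.
Posterior ∝ prior × likelihood. Numerator for C: 0.0833333·0.0386547 = 0.00322123.
Normalizing constant: 0.166667·0.0121553 + 0.75·0.065536 + 0.0833333·0.0386547 = 0.0543991.
P(C | observation) = 0.00322123 / 0.0543991 = 0.0592147.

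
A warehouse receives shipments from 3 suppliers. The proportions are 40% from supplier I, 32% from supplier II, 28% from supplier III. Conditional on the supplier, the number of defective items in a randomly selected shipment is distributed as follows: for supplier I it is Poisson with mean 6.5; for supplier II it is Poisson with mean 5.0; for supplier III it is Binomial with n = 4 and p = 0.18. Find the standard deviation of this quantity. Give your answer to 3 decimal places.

Per component, I: μ=6.5, E[X²]=48.75; II: μ=5, E[X²]=30; III: μ=0.72, E[X²]=1.1088.
E[X] = 0.4·6.5 + 0.32·5 + 0.28·0.72 = 4.4016.
E[X²] = 0.4·48.75 + 0.32·30 + 0.28·1.1088 = 29.4105.
Var(X) = E[X²] − (E[X])² = 29.4105 − 19.3741 = 10.0364.
SD(X) = √10.0364 = 3.16802.

3.168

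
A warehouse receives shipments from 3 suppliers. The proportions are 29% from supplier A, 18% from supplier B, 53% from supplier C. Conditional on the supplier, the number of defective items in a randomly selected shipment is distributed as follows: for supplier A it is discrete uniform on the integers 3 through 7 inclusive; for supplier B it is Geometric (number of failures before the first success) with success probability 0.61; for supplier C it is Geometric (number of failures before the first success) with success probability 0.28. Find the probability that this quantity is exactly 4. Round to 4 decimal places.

Conditional on each supplier, P(X = 4): A: 0.2; B: 0.014112; C: 0.0752468.
By total probability, P(X = 4) = 0.29·0.2 + 0.18·0.014112 + 0.53·0.0752468 = 0.100421.

0.1004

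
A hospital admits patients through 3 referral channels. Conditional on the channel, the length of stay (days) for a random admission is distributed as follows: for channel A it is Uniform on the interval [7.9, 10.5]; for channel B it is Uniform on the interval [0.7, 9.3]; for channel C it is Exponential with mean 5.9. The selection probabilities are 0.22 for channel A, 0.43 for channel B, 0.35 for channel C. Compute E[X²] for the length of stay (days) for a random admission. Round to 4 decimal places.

56.5120

For each component E[X²] = Var + (mean)², giving A: 85.2033; B: 31.1633; C: 69.62.
Overall E[X²] = 0.22·85.2033 + 0.43·31.1633 + 0.35·69.62 = 56.512.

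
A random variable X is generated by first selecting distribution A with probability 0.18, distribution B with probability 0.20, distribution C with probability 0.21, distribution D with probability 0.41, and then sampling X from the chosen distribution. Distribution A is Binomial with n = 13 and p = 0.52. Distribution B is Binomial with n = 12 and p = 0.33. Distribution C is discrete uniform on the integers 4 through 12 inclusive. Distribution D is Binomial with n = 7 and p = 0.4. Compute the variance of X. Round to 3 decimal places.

7.825

Per component, A: μ=6.76, E[X²]=48.9424; B: μ=3.96, E[X²]=18.3348; C: μ=8, E[X²]=70.6667; D: μ=2.8, E[X²]=9.52.
E[X] = 0.18·6.76 + 0.2·3.96 + 0.21·8 + 0.41·2.8 = 4.8368.
E[X²] = 0.18·48.9424 + 0.2·18.3348 + 0.21·70.6667 + 0.41·9.52 = 31.2198.
Var(X) = E[X²] − (E[X])² = 31.2198 − 23.3946 = 7.82516.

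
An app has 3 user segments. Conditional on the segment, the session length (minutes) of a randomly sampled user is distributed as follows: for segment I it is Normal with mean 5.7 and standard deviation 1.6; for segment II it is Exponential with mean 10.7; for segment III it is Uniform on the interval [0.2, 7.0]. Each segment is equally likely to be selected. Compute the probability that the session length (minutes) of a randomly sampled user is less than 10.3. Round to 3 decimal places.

Conditional on each segment, P(X < 10.3): I: 0.99798; II: 0.618108; III: 1.
By total probability, P(X < 10.3) = 0.333333·0.99798 + 0.333333·0.618108 + 0.333333·1 = 0.872029.

0.872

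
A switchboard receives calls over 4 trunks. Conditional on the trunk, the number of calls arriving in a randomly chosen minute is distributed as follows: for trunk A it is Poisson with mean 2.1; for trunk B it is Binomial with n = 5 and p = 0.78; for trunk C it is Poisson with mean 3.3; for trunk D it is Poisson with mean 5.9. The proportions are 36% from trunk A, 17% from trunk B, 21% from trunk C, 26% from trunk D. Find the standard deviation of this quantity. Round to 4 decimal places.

2.3122

Per component, A: μ=2.1, E[X²]=6.51; B: μ=3.9, E[X²]=16.068; C: μ=3.3, E[X²]=14.19; D: μ=5.9, E[X²]=40.71.
E[X] = 0.36·2.1 + 0.17·3.9 + 0.21·3.3 + 0.26·5.9 = 3.646.
E[X²] = 0.36·6.51 + 0.17·16.068 + 0.21·14.19 + 0.26·40.71 = 18.6397.
Var(X) = E[X²] − (E[X])² = 18.6397 − 13.2933 = 5.34634.
SD(X) = √5.34634 = 2.31222.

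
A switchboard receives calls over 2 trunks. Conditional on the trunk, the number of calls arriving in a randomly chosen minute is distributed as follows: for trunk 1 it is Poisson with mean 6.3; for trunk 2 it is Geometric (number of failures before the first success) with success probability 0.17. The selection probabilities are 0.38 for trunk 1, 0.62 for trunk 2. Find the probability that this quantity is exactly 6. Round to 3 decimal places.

0.095

Conditional on each trunk, P(X = 6): 1: 0.159461; 2: 0.0555799.
By total probability, P(X = 6) = 0.38·0.159461 + 0.62·0.0555799 = 0.0950548.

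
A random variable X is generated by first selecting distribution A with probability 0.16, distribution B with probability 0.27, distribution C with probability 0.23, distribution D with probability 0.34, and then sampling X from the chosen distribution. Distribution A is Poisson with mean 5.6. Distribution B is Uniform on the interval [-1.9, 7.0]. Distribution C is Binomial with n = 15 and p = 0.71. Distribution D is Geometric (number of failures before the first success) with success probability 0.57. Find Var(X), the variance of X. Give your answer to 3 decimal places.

18.484

Per component, A: μ=5.6, E[X²]=36.96; B: μ=2.55, E[X²]=13.1033; C: μ=10.65, E[X²]=116.511; D: μ=0.754386, E[X²]=1.89258.
E[X] = 0.16·5.6 + 0.27·2.55 + 0.23·10.65 + 0.34·0.754386 = 4.29049.
E[X²] = 0.16·36.96 + 0.27·13.1033 + 0.23·116.511 + 0.34·1.89258 = 36.8925.
Var(X) = E[X²] − (E[X])² = 36.8925 − 18.4083 = 18.4842.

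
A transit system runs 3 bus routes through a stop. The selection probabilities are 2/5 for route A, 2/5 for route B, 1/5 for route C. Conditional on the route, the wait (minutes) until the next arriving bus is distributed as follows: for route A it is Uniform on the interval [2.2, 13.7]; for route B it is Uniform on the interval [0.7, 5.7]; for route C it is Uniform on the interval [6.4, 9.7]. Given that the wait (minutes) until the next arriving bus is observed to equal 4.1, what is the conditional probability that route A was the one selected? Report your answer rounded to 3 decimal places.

Likelihoods f(4.1 | ·): A: 0.0869565; B: 0.2; C: 0.
Posterior ∝ prior × likelihood. Numerator for A: 0.4·0.0869565 = 0.0347826.
Normalizing constant: 0.4·0.0869565 + 0.4·0.2 + 0.2·0 = 0.114783.
P(A | observation) = 0.0347826 / 0.114783 = 0.30303.

0.303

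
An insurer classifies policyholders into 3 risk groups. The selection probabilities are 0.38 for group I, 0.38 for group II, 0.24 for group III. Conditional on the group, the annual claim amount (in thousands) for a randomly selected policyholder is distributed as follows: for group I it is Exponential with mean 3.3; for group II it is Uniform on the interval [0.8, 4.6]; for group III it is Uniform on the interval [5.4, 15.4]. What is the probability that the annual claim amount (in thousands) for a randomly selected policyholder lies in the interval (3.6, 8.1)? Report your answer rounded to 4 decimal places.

Conditional on each group, P(3.6 < X < 8.1): I: 0.250009; II: 0.263158; III: 0.27.
By total probability, P(3.6 < X < 8.1) = 0.38·0.250009 + 0.38·0.263158 + 0.24·0.27 = 0.259803.

0.2598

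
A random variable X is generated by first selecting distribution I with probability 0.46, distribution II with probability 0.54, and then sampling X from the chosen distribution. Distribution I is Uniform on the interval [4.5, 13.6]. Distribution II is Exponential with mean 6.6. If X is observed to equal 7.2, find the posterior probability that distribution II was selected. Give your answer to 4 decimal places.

0.3522

Likelihoods f(7.2 | ·): I: 0.10989; II: 0.0508956.
Posterior ∝ prior × likelihood. Numerator for II: 0.54·0.0508956 = 0.0274836.
Normalizing constant: 0.46·0.10989 + 0.54·0.0508956 = 0.0780331.
P(II | observation) = 0.0274836 / 0.0780331 = 0.352205.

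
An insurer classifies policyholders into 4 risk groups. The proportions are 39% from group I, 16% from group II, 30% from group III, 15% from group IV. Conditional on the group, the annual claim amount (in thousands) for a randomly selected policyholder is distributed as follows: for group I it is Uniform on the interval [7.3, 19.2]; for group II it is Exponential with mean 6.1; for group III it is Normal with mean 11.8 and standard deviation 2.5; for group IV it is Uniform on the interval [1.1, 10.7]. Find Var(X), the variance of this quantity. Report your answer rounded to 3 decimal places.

Per component, I: μ=13.25, E[X²]=187.363; II: μ=6.1, E[X²]=74.42; III: μ=11.8, E[X²]=145.49; IV: μ=5.9, E[X²]=42.49.
E[X] = 0.39·13.25 + 0.16·6.1 + 0.3·11.8 + 0.15·5.9 = 10.5685.
E[X²] = 0.39·187.363 + 0.16·74.42 + 0.3·145.49 + 0.15·42.49 = 134.999.
Var(X) = E[X²] − (E[X])² = 134.999 − 111.693 = 23.3062.

23.306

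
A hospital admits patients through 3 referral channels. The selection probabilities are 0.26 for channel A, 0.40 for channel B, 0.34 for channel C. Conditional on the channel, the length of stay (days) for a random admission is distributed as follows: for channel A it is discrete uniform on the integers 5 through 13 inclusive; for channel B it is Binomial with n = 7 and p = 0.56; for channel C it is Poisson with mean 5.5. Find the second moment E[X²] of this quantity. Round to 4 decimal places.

41.7848

For each component E[X²] = Var + (mean)², giving A: 87.6667; B: 17.0912; C: 35.75.
Overall E[X²] = 0.26·87.6667 + 0.4·17.0912 + 0.34·35.75 = 41.7848.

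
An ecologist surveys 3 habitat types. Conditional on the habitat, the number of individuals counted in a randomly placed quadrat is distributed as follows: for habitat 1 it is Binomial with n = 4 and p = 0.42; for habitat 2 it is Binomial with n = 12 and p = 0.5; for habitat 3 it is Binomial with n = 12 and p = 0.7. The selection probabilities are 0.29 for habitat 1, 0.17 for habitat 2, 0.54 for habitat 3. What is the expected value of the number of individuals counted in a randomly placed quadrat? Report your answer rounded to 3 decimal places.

Component means — 1: 1.68; 2: 6; 3: 8.4.
E[X] = 0.29·1.68 + 0.17·6 + 0.54·8.4 = 6.0432.

6.043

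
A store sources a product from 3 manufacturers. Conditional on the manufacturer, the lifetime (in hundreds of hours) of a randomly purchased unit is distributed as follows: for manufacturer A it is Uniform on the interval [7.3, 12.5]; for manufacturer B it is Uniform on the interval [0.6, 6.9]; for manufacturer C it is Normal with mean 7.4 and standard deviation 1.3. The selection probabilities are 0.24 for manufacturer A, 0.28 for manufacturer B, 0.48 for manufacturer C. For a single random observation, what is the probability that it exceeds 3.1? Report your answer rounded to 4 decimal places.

0.8887

Conditional on each manufacturer, P(X > 3.1): A: 1; B: 0.603175; C: 0.99953.
By total probability, P(X > 3.1) = 0.24·1 + 0.28·0.603175 + 0.48·0.99953 = 0.888663.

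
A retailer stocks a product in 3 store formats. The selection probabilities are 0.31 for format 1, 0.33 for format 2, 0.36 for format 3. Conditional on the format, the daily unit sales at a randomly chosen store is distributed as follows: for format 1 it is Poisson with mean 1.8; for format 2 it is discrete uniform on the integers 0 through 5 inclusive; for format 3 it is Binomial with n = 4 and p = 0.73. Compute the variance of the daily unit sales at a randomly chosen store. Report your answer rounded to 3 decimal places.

2.015

Per component, 1: μ=1.8, E[X²]=5.04; 2: μ=2.5, E[X²]=9.16667; 3: μ=2.92, E[X²]=9.3148.
E[X] = 0.31·1.8 + 0.33·2.5 + 0.36·2.92 = 2.4342.
E[X²] = 0.31·5.04 + 0.33·9.16667 + 0.36·9.3148 = 7.94073.
Var(X) = E[X²] − (E[X])² = 7.94073 − 5.92533 = 2.0154.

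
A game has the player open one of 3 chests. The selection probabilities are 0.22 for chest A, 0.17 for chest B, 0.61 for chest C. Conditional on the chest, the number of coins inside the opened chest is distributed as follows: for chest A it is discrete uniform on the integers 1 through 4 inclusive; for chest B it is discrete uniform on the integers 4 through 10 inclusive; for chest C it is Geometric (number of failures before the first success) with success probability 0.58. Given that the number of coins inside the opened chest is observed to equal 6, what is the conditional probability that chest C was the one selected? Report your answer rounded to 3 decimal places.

Likelihoods P(X=6 | ·): A: 0; B: 0.142857; C: 0.00318364.
Posterior ∝ prior × likelihood. Numerator for C: 0.61·0.00318364 = 0.00194202.
Normalizing constant: 0.22·0 + 0.17·0.142857 + 0.61·0.00318364 = 0.0262277.
P(C | observation) = 0.00194202 / 0.0262277 = 0.0740445.

0.074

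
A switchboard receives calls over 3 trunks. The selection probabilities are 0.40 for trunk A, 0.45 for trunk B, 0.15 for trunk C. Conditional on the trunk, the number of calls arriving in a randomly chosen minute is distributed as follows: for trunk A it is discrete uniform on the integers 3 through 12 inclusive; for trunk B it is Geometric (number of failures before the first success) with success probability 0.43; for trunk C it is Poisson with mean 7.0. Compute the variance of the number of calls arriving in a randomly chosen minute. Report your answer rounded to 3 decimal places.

Per component, A: μ=7.5, E[X²]=64.5; B: μ=1.32558, E[X²]=4.83991; C: μ=7, E[X²]=56.
E[X] = 0.4·7.5 + 0.45·1.32558 + 0.15·7 = 4.64651.
E[X²] = 0.4·64.5 + 0.45·4.83991 + 0.15·56 = 36.378.
Var(X) = E[X²] − (E[X])² = 36.378 − 21.5901 = 14.7879.

14.788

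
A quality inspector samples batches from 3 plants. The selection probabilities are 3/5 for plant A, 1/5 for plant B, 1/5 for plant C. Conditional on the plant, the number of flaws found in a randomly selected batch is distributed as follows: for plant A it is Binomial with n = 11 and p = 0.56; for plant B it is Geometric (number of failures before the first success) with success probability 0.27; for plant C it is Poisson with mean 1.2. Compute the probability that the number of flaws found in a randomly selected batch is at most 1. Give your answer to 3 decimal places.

Conditional on each plant, P(X ≤ 1): A: 0.00179503; B: 0.4671; C: 0.662627.
By total probability, P(X ≤ 1) = 0.6·0.00179503 + 0.2·0.4671 + 0.2·0.662627 = 0.227022.

0.227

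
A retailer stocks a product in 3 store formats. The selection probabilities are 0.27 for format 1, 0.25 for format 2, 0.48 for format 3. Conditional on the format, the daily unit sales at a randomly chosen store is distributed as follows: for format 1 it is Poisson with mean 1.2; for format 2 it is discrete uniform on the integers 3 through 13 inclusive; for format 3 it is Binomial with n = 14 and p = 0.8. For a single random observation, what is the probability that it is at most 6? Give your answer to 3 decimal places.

0.362

Conditional on each format, P(X ≤ 6): 1: 0.999749; 2: 0.363636; 3: 0.00239721.
By total probability, P(X ≤ 6) = 0.27·0.999749 + 0.25·0.363636 + 0.48·0.00239721 = 0.361992.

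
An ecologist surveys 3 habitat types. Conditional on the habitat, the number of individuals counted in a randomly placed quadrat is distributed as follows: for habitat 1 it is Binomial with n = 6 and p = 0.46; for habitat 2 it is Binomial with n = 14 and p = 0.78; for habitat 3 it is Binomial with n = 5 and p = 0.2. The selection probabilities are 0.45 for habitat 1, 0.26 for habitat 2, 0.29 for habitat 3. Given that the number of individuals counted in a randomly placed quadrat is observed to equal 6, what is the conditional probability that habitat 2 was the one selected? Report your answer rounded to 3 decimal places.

Likelihoods P(X=6 | ·): 1: 0.0094743; 2: 0.00371111; 3: 0.
Posterior ∝ prior × likelihood. Numerator for 2: 0.26·0.00371111 = 0.00096489.
Normalizing constant: 0.45·0.0094743 + 0.26·0.00371111 + 0.29·0 = 0.00522832.
P(2 | observation) = 0.00096489 / 0.00522832 = 0.184551.

0.185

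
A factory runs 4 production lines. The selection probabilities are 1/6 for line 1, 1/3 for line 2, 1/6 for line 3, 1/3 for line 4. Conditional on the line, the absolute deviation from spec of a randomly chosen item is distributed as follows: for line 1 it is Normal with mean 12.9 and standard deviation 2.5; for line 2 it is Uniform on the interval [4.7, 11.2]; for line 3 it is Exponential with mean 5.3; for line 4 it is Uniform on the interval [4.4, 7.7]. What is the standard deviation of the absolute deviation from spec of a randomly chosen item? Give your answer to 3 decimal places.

3.687

Per component, 1: μ=12.9, E[X²]=172.66; 2: μ=7.95, E[X²]=66.7233; 3: μ=5.3, E[X²]=56.18; 4: μ=6.05, E[X²]=37.51.
E[X] = 0.166667·12.9 + 0.333333·7.95 + 0.166667·5.3 + 0.333333·6.05 = 7.7.
E[X²] = 0.166667·172.66 + 0.333333·66.7233 + 0.166667·56.18 + 0.333333·37.51 = 72.8844.
Var(X) = E[X²] − (E[X])² = 72.8844 − 59.29 = 13.5944.
SD(X) = √13.5944 = 3.68706.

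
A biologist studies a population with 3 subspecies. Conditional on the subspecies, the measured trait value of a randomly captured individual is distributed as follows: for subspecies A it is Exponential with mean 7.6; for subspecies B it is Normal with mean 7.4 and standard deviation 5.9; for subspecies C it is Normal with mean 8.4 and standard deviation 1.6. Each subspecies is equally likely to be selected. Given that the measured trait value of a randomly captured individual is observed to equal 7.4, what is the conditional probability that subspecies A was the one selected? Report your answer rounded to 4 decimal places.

0.1541

Likelihoods f(7.4 | ·): A: 0.0496959; B: 0.0676173; C: 0.205101.
Posterior ∝ prior × likelihood. Numerator for A: 0.333333·0.0496959 = 0.0165653.
Normalizing constant: 0.333333·0.0496959 + 0.333333·0.0676173 + 0.333333·0.205101 = 0.107471.
P(A | observation) = 0.0165653 / 0.107471 = 0.154137.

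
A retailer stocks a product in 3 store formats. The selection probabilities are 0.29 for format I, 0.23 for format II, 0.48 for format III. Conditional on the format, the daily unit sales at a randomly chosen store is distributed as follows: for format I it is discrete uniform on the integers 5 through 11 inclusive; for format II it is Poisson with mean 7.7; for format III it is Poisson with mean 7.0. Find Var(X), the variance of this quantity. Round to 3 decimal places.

6.490

Per component, I: μ=8, E[X²]=68; II: μ=7.7, E[X²]=66.99; III: μ=7, E[X²]=56.
E[X] = 0.29·8 + 0.23·7.7 + 0.48·7 = 7.451.
E[X²] = 0.29·68 + 0.23·66.99 + 0.48·56 = 62.0077.
Var(X) = E[X²] − (E[X])² = 62.0077 − 55.5174 = 6.4903.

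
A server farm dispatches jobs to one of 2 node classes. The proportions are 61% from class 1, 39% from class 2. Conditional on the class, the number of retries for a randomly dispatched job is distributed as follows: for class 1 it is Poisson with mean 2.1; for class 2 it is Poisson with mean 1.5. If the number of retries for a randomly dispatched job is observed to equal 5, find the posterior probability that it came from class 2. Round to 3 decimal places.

0.178

Likelihoods P(X=5 | ·): 1: 0.041677; 2: 0.01412.
Posterior ∝ prior × likelihood. Numerator for 2: 0.39·0.01412 = 0.00550678.
Normalizing constant: 0.61·0.041677 + 0.39·0.01412 = 0.0309298.
P(2 | observation) = 0.00550678 / 0.0309298 = 0.178041.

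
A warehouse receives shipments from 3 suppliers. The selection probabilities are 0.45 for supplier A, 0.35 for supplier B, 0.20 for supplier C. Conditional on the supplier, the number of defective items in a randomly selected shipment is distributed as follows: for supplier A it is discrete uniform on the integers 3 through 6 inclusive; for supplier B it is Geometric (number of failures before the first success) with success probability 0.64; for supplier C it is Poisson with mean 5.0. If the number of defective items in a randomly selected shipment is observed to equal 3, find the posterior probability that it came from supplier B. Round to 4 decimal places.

0.0692

Likelihoods P(X=3 | ·): A: 0.25; B: 0.0298598; C: 0.140374.
Posterior ∝ prior × likelihood. Numerator for B: 0.35·0.0298598 = 0.0104509.
Normalizing constant: 0.45·0.25 + 0.35·0.0298598 + 0.2·0.140374 = 0.151026.
P(B | observation) = 0.0104509 / 0.151026 = 0.0691998.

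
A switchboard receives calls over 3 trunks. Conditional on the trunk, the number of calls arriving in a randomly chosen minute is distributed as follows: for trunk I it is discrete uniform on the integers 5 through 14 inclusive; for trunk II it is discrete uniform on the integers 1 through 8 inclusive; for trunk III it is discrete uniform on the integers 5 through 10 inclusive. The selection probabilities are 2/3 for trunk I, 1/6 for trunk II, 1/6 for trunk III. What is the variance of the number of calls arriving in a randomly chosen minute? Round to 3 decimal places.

10.333

Per component, I: μ=9.5, E[X²]=98.5; II: μ=4.5, E[X²]=25.5; III: μ=7.5, E[X²]=59.1667.
E[X] = 0.666667·9.5 + 0.166667·4.5 + 0.166667·7.5 = 8.33333.
E[X²] = 0.666667·98.5 + 0.166667·25.5 + 0.166667·59.1667 = 79.7778.
Var(X) = E[X²] − (E[X])² = 79.7778 − 69.4444 = 10.3333.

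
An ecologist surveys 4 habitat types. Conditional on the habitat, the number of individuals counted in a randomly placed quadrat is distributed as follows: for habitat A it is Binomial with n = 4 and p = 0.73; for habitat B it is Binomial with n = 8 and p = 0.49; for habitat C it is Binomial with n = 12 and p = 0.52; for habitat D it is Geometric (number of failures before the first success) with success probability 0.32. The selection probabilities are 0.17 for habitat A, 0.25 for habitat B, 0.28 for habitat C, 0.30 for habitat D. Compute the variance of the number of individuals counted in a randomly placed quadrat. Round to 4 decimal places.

6.1049

Per component, A: μ=2.92, E[X²]=9.3148; B: μ=3.92, E[X²]=17.3656; C: μ=6.24, E[X²]=41.9328; D: μ=2.125, E[X²]=11.1562.
E[X] = 0.17·2.92 + 0.25·3.92 + 0.28·6.24 + 0.3·2.125 = 3.8611.
E[X²] = 0.17·9.3148 + 0.25·17.3656 + 0.28·41.9328 + 0.3·11.1562 = 21.013.
Var(X) = E[X²] − (E[X])² = 21.013 − 14.9081 = 6.10488.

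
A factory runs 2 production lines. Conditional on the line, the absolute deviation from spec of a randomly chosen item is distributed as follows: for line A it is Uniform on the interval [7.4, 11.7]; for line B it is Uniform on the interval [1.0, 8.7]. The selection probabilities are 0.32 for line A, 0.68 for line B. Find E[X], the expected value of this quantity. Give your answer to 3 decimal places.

6.354

Component means — A: 9.55; B: 4.85.
E[X] = 0.32·9.55 + 0.68·4.85 = 6.354.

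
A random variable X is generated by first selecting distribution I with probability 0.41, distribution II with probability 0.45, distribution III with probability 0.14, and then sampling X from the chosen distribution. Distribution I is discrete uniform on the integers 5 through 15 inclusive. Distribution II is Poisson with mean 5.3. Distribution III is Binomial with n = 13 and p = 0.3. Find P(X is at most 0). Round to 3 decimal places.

Conditional on each component, P(X ≤ 0): I: 0; II: 0.00499159; III: 0.0096889.
By total probability, P(X ≤ 0) = 0.41·0 + 0.45·0.00499159 + 0.14·0.0096889 = 0.00360266.

0.004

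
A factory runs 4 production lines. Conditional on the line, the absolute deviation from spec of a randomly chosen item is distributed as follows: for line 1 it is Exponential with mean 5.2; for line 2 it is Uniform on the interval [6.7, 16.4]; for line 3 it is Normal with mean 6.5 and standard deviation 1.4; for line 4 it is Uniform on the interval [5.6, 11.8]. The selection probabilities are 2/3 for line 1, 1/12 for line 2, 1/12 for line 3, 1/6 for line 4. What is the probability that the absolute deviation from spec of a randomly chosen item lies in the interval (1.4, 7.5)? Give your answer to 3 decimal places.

Conditional on each line, P(1.4 < X < 7.5): 1: 0.527585; 2: 0.0824742; 3: 0.76234; 4: 0.306452.
By total probability, P(1.4 < X < 7.5) = 0.666667·0.527585 + 0.0833333·0.0824742 + 0.0833333·0.76234 + 0.166667·0.306452 = 0.4732.

0.473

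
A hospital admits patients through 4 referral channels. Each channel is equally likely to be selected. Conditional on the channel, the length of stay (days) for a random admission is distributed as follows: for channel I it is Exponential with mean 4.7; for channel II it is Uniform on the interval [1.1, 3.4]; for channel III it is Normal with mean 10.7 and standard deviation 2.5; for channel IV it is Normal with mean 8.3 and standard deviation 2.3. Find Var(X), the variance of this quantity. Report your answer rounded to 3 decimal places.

Per component, I: μ=4.7, E[X²]=44.18; II: μ=2.25, E[X²]=5.50333; III: μ=10.7, E[X²]=120.74; IV: μ=8.3, E[X²]=74.18.
E[X] = 0.25·4.7 + 0.25·2.25 + 0.25·10.7 + 0.25·8.3 = 6.4875.
E[X²] = 0.25·44.18 + 0.25·5.50333 + 0.25·120.74 + 0.25·74.18 = 61.1508.
Var(X) = E[X²] − (E[X])² = 61.1508 − 42.0877 = 19.0632.

19.063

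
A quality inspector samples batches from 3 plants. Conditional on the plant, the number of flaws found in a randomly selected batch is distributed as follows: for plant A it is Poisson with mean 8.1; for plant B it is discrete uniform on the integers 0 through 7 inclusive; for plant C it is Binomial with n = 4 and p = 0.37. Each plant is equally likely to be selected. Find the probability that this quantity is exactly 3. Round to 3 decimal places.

0.093

Conditional on each plant, P(X = 3): A: 0.0268855; B: 0.125; C: 0.127646.
By total probability, P(X = 3) = 0.333333·0.0268855 + 0.333333·0.125 + 0.333333·0.127646 = 0.093177.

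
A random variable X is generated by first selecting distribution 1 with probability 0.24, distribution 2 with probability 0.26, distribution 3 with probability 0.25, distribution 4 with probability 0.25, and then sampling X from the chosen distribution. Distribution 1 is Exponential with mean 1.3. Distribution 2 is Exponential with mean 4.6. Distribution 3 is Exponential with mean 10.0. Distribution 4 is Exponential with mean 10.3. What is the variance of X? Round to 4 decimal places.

Per component, 1: μ=1.3, E[X²]=3.38; 2: μ=4.6, E[X²]=42.32; 3: μ=10, E[X²]=200; 4: μ=10.3, E[X²]=212.18.
E[X] = 0.24·1.3 + 0.26·4.6 + 0.25·10 + 0.25·10.3 = 6.583.
E[X²] = 0.24·3.38 + 0.26·42.32 + 0.25·200 + 0.25·212.18 = 114.859.
Var(X) = E[X²] − (E[X])² = 114.859 − 43.3359 = 71.5235.

71.5235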